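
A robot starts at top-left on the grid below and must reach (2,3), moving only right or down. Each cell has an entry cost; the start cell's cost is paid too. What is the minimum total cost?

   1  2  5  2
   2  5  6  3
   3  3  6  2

One optimal route is [0,0] → [0,1] → [0,2] → [0,3] → [1,3] → [2,3].
Its cost is 1 + 2 + 5 + 2 + 3 + 2 = 15.

15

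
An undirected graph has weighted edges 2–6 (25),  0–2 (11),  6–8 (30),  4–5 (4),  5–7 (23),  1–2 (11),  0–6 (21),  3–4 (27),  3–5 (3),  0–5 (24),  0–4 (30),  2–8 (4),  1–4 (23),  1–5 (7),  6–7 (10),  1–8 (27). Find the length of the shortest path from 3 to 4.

7

A few of the 3→4 routes:
3 - 5 - 1 - 4: 3 + 7 + 23 = 33
3 - 5 - 0 - 2 - 1 - 4: 3 + 24 + 11 + 11 + 23 = 72
3 - 4: 27
3 - 5 - 4: 3 + 4 = 7
3 - 5 - 1 - 2 - 0 - 4: 3 + 7 + 11 + 11 + 30 = 62
3 - 5 - 0 - 4: 3 + 24 + 30 = 57
The minimum is 7.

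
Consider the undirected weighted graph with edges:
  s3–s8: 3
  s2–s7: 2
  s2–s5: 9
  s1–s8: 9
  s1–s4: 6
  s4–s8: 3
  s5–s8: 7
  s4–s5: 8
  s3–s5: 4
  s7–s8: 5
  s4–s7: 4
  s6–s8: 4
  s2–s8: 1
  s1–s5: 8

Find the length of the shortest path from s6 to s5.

11

Comparing a few candidate routes:
s6→s8→s2→s5: 4 + 1 + 9 = 14
s6→s8→s5: 4 + 7 = 11
s6→s8→s3→s5: 4 + 3 + 4 = 11
The minimum is 11.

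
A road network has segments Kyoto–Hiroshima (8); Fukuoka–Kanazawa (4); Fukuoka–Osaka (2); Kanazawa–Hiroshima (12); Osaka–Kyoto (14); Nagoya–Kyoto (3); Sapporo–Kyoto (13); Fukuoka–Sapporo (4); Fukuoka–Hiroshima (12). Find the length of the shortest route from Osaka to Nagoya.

17

Candidate routes:
Osaka - Fukuoka - Kanazawa - Hiroshima - Kyoto - Nagoya: 2 + 4 + 12 + 8 + 3 = 29
Osaka - Kyoto - Nagoya: 14 + 3 = 17
Osaka - Fukuoka - Sapporo - Kyoto - Nagoya: 2 + 4 + 13 + 3 = 22
Osaka - Fukuoka - Hiroshima - Kyoto - Nagoya: 2 + 12 + 8 + 3 = 25
Best route has total 17 km.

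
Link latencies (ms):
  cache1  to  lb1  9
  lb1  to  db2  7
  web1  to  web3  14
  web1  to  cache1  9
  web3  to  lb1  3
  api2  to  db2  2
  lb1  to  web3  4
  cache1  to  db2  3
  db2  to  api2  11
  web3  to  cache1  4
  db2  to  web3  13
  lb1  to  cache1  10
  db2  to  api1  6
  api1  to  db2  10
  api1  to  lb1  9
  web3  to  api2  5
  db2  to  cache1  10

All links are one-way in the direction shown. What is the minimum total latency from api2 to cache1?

12

Checking several routes:
api2 -> db2 -> web3 -> cache1: 2 + 13 + 4 = 19
api2 -> db2 -> api1 -> lb1 -> web3 -> cache1: 2 + 6 + 9 + 4 + 4 = 25
api2 -> db2 -> cache1: 2 + 10 = 12
api2 -> db2 -> api1 -> lb1 -> cache1: 2 + 6 + 9 + 10 = 27
The minimum is 12 ms.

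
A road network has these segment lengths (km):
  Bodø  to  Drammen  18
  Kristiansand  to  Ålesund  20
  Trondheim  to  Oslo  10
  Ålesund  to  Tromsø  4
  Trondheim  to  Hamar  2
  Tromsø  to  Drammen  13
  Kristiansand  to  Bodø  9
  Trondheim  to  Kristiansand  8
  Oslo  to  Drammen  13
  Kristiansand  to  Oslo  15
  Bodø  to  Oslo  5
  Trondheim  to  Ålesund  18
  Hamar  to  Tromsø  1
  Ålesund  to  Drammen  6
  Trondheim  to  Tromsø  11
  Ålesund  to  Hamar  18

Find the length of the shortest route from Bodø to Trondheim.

15

Checking several routes:
Bodø - Oslo - Kristiansand - Trondheim: 5 + 15 + 8 = 28
Bodø - Oslo - Drammen - Ålesund - Tromsø - Hamar - Trondheim: 5 + 13 + 6 + 4 + 1 + 2 = 31
Bodø - Kristiansand - Trondheim: 9 + 8 = 17
Bodø - Oslo - Trondheim: 5 + 10 = 15
Bodø - Drammen - Ålesund - Tromsø - Hamar - Trondheim: 18 + 6 + 4 + 1 + 2 = 31
The minimum is 15 km.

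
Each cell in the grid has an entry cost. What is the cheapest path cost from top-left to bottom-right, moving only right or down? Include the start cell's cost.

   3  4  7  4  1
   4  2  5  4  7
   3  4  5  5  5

Path [0,0] [0,1] [1,1] [1,2] [1,3] [2,3] [2,4]: 3 + 4 + 2 + 5 + 4 + 5 + 5 = 28.
For comparison, the top-then-right route costs 31.

28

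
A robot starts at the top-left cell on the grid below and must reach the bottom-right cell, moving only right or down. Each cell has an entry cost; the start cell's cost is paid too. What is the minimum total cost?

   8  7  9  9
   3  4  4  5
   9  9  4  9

One optimal route is r0c0→r1c0→r1c1→r1c2→r2c2→r2c3.
Its cost is 8 + 3 + 4 + 4 + 4 + 9 = 32.

32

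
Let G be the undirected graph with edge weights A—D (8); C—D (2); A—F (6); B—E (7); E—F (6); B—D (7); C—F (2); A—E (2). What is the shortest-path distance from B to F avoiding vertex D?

13

Candidate routes:
B-E-F: 7 + 6 = 13
B-E-A-F: 7 + 2 + 6 = 15
Shortest: 13.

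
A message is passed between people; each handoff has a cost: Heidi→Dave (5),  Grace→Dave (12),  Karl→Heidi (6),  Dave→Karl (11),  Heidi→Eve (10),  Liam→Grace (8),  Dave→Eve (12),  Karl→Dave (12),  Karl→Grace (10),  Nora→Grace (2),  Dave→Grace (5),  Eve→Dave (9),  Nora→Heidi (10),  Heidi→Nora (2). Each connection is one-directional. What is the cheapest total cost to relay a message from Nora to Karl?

Routes from Nora to Karl:
Nora -> Grace -> Dave -> Karl: 2 + 12 + 11 = 25
Nora -> Heidi -> Dave -> Karl: 10 + 5 + 11 = 26
Nora -> Heidi -> Eve -> Dave -> Karl: 10 + 10 + 9 + 11 = 40
Shortest: 25.

25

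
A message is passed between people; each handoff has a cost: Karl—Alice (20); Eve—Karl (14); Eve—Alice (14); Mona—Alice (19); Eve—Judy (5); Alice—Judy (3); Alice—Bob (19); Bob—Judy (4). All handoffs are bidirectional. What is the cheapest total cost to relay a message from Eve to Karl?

Paths from Eve to Karl:
Eve → Alice → Karl: 14 + 20 = 34
Eve → Karl: 14
Eve → Judy → Bob → Alice → Karl: 5 + 4 + 19 + 20 = 48
Eve → Judy → Alice → Karl: 5 + 3 + 20 = 28
The minimum is 14.

14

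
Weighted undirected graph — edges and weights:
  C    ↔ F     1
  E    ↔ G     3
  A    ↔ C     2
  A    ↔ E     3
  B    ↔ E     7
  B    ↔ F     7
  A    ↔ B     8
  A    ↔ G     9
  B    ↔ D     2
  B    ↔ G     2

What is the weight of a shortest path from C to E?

A few of the C→E routes:
C -> A -> E: 2 + 3 = 5
C -> A -> G -> E: 2 + 9 + 3 = 14
C -> A -> B -> G -> E: 2 + 8 + 2 + 3 = 15
C -> F -> B -> E: 1 + 7 + 7 = 15
C -> F -> B -> G -> E: 1 + 7 + 2 + 3 = 13
The minimum is 5.

5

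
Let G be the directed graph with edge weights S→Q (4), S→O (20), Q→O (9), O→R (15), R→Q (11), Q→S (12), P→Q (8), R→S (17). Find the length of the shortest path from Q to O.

9

Paths from Q to O:
Q → S → O: 12 + 20 = 32
Q → O: 9
Shortest: 9.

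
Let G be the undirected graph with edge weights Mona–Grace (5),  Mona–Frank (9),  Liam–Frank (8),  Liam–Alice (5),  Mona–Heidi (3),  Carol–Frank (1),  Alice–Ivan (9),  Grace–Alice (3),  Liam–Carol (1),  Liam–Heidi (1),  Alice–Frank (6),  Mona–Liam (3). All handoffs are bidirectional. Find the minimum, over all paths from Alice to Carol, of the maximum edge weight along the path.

5

Comparing a few candidate routes:
Alice → Frank → Liam → Carol: max(6, 8, 1) = 8
Alice → Liam → Carol: max(5, 1) = 5
Alice → Grace → Mona → Heidi → Liam → Carol: max(3, 5, 3, 1, 1) = 5
Alice → Grace → Mona → Heidi → Liam → Frank → Carol: max(3, 5, 3, 1, 8, 1) = 8
Alice → Frank → Carol: max(6, 1) = 6
Alice → Grace → Mona → Liam → Carol: max(3, 5, 3, 1) = 5
Smallest bottleneck: 5.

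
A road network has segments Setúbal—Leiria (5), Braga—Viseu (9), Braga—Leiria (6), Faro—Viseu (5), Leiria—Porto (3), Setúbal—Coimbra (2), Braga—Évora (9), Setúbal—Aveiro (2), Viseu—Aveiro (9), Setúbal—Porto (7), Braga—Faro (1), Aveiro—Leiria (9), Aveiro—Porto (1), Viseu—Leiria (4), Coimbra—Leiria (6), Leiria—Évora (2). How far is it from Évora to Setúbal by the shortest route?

7

Some routes from Évora to Setúbal:
Évora-Leiria-Coimbra-Setúbal: 2 + 6 + 2 = 10
Évora-Leiria-Setúbal: 2 + 5 = 7
Évora-Leiria-Porto-Aveiro-Setúbal: 2 + 3 + 1 + 2 = 8
Évora-Leiria-Porto-Setúbal: 2 + 3 + 7 = 12
Shortest: 7.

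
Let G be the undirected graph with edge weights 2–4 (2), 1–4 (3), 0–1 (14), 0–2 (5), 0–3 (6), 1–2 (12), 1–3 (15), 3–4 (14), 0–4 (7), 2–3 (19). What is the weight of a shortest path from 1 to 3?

Comparing a few candidate routes:
1 → 0 → 3: 14 + 6 = 20
1 → 4 → 2 → 0 → 3: 3 + 2 + 5 + 6 = 16
1 → 2 → 0 → 3: 12 + 5 + 6 = 23
1 → 3: 15
1 → 4 → 3: 3 + 14 = 17
1 → 4 → 0 → 3: 3 + 7 + 6 = 16
Best route has total 15.

15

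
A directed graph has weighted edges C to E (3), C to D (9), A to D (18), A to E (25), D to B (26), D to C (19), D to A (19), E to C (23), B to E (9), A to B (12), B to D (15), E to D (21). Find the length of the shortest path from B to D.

Candidate routes:
B → E → C → D: 9 + 23 + 9 = 41
B → D: 15
B → E → D: 9 + 21 = 30
Best route has total 15.

15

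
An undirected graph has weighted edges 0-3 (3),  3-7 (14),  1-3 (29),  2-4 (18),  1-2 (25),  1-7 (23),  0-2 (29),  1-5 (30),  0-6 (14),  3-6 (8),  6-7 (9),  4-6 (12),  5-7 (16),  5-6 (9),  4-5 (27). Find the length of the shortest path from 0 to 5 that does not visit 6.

33

Checking several routes:
0→3→1→7→5: 3 + 29 + 23 + 16 = 71
0→3→7→5: 3 + 14 + 16 = 33
0→3→1→5: 3 + 29 + 30 = 62
0→3→7→1→5: 3 + 14 + 23 + 30 = 70
The minimum is 33.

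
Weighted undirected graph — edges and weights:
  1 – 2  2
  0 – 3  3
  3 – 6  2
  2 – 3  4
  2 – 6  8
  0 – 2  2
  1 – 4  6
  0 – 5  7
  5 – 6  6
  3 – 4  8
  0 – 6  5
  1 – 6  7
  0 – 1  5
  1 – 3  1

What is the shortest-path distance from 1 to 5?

Comparing a few candidate routes:
1→3→0→5: 1 + 3 + 7 = 11
1→3→6→5: 1 + 2 + 6 = 9
1→0→5: 5 + 7 = 12
1→2→0→5: 2 + 2 + 7 = 11
Shortest: 9.

9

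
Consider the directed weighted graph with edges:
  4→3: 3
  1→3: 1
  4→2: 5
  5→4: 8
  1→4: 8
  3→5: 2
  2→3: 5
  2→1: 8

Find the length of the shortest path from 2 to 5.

Paths from 2 to 5:
2→1→3→5: 8 + 1 + 2 = 11
2→1→4→3→5: 8 + 8 + 3 + 2 = 21
2→3→5: 5 + 2 = 7
Best route has total 7.

7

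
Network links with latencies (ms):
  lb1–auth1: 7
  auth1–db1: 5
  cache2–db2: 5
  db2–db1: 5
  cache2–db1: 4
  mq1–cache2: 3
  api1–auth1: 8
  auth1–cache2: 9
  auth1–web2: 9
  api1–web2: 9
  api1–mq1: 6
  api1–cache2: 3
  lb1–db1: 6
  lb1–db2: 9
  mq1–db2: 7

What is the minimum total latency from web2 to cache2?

A few of the web2→cache2 routes:
web2 -> auth1 -> db1 -> cache2: 9 + 5 + 4 = 18
web2 -> api1 -> mq1 -> cache2: 9 + 6 + 3 = 18
web2 -> api1 -> cache2: 9 + 3 = 12
Best route has total 12 ms.

12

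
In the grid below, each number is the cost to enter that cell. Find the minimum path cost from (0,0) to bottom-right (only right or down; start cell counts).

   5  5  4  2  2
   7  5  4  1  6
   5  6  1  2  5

24

Take (0,0) (0,1) (0,2) (0,3) (1,3) (2,3) (2,4) for a total of 5 + 5 + 4 + 2 + 1 + 2 + 5 = 24.
For comparison, the top-then-right route costs 29.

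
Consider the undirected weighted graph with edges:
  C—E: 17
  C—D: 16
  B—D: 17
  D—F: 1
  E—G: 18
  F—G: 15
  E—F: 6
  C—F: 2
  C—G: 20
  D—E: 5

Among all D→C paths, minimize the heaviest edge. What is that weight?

Comparing a few candidate routes:
D → F → C: max(1, 2) = 2
D → F → E → C: max(1, 6, 17) = 17
D → E → G → F → C: max(5, 18, 15, 2) = 18
D → E → C: max(5, 17) = 17
D → C: max(16) = 16
D → E → F → C: max(5, 6, 2) = 6
The minimum achievable maximum is 2.

2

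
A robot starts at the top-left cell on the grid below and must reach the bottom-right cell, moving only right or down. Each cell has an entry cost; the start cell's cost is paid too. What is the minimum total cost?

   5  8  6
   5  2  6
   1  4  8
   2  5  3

21

One optimal route is r0c0→r1c0→r2c0→r3c0→r3c1→r3c2.
Its cost is 5 + 5 + 1 + 2 + 5 + 3 = 21.
For comparison, the top-then-right route costs 36.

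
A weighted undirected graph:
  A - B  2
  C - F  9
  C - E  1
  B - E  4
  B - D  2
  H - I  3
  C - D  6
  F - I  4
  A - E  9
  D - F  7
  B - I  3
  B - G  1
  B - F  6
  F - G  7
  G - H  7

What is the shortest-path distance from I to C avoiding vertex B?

Some routes from I to C avoiding B:
I-F-D-C: 4 + 7 + 6 = 17
I-F-C: 4 + 9 = 13
I-H-G-F-C: 3 + 7 + 7 + 9 = 26
Shortest: 13.

13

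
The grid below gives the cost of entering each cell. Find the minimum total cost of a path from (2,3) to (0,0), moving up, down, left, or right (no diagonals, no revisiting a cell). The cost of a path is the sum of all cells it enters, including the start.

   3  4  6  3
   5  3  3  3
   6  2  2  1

Take (2,3)→(2,2)→(2,1)→(1,1)→(0,1)→(0,0) for a total of 1 + 2 + 2 + 3 + 4 + 3 = 15.

15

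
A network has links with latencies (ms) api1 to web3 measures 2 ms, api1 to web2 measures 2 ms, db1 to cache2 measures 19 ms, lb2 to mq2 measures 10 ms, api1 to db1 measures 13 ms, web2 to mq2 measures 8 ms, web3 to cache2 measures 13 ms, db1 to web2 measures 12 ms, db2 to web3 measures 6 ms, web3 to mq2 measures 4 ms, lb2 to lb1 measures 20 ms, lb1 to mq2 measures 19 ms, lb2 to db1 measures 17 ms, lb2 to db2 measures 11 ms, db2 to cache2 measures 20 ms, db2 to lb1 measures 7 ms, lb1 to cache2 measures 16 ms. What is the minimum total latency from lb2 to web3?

Comparing a few candidate routes:
lb2 - mq2 - web3: 10 + 4 = 14
lb2 - mq2 - web2 - api1 - web3: 10 + 8 + 2 + 2 = 22
lb2 - lb1 - db2 - web3: 20 + 7 + 6 = 33
lb2 - db1 - api1 - web3: 17 + 13 + 2 = 32
lb2 - db2 - web3: 11 + 6 = 17
The minimum is 14 ms.

14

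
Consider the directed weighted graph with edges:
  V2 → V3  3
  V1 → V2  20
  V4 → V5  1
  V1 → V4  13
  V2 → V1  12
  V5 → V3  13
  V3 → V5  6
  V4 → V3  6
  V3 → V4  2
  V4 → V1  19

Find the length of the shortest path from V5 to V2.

Candidate routes:
V5 → V3 → V4 → V1 → V2: 13 + 2 + 19 + 20 = 54
Best route has total 54.

54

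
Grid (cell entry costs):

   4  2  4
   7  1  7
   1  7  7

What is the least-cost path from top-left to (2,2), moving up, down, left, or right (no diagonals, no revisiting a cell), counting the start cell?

Best path: [0,0]→[0,1]→[1,1]→[1,2]→[2,2]
Cost: 4 + 2 + 1 + 7 + 7 = 21

21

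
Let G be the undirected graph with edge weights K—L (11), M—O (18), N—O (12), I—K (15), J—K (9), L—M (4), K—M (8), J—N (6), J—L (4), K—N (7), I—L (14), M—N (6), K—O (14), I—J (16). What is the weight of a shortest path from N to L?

Checking several routes:
N → J → L: 6 + 4 = 10
N → M → L: 6 + 4 = 10
N → K → L: 7 + 11 = 18
N → K → M → L: 7 + 8 + 4 = 19
Shortest: 10.

10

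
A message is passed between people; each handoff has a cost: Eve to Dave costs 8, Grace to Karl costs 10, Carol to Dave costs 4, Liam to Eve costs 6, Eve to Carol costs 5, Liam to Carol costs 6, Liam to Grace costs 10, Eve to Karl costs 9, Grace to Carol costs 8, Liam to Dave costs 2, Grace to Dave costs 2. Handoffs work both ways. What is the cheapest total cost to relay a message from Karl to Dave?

12

Checking several routes:
Karl-Eve-Liam-Dave: 9 + 6 + 2 = 17
Karl-Eve-Dave: 9 + 8 = 17
Karl-Grace-Dave: 10 + 2 = 12
Karl-Eve-Carol-Dave: 9 + 5 + 4 = 18
The minimum is 12.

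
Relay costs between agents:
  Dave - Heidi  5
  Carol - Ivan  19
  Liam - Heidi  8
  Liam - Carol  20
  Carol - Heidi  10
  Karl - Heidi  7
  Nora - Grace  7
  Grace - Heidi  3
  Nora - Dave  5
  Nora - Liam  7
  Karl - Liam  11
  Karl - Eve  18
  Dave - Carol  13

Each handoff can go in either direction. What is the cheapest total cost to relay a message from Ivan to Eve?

54

Comparing a few candidate routes:
Ivan -> Carol -> Heidi -> Liam -> Karl -> Eve: 19 + 10 + 8 + 11 + 18 = 66
Ivan -> Carol -> Heidi -> Karl -> Eve: 19 + 10 + 7 + 18 = 54
Ivan -> Carol -> Dave -> Heidi -> Karl -> Eve: 19 + 13 + 5 + 7 + 18 = 62
Ivan -> Carol -> Liam -> Karl -> Eve: 19 + 20 + 11 + 18 = 68
Best route has total 54.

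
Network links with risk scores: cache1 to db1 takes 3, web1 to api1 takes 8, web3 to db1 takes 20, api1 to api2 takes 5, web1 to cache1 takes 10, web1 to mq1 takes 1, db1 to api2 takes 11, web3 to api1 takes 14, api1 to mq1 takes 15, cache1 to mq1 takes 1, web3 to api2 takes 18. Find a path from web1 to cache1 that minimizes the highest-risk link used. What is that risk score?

1

Checking several routes:
web1→api1→mq1→cache1: max(8, 15, 1) = 15
web1→api1→api2→db1→cache1: max(8, 5, 11, 3) = 11
web1→cache1: max(10) = 10
web1→mq1→cache1: max(1, 1) = 1
web1→mq1→api1→api2→db1→cache1: max(1, 15, 5, 11, 3) = 15
Best route has worst link 1.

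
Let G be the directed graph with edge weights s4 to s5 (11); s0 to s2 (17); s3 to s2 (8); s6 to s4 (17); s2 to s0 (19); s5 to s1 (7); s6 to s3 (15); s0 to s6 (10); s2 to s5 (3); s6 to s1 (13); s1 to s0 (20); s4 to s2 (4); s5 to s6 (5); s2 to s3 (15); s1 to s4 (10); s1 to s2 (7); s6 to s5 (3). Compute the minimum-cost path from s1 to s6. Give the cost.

15

A few of the s1→s6 routes:
s1 - s0 - s6: 20 + 10 = 30
s1 - s2 - s5 - s6: 7 + 3 + 5 = 15
s1 - s4 - s2 - s5 - s6: 10 + 4 + 3 + 5 = 22
s1 - s4 - s5 - s6: 10 + 11 + 5 = 26
The minimum is 15.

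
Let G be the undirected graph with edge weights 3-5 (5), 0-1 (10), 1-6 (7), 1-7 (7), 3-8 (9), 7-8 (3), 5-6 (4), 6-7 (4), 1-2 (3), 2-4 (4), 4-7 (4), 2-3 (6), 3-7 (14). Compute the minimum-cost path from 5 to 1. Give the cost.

11

Checking several routes:
5→6→7→4→2→1: 4 + 4 + 4 + 4 + 3 = 19
5→6→1: 4 + 7 = 11
5→3→8→7→1: 5 + 9 + 3 + 7 = 24
5→6→7→1: 4 + 4 + 7 = 15
5→3→2→1: 5 + 6 + 3 = 14
The minimum is 11.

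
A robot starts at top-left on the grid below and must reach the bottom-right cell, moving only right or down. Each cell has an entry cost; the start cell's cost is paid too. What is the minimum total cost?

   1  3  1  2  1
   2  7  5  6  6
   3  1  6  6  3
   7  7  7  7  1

18

One optimal route is (0,0) -> (0,1) -> (0,2) -> (0,3) -> (0,4) -> (1,4) -> (2,4) -> (3,4).
Its cost is 1 + 3 + 1 + 2 + 1 + 6 + 3 + 1 = 18.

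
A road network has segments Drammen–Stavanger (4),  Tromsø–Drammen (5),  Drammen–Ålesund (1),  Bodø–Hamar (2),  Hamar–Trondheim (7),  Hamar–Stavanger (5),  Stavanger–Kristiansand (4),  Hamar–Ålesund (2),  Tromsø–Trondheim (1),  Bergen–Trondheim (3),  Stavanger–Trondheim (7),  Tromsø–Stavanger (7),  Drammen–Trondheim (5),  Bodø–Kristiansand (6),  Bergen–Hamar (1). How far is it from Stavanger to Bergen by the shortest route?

Checking several routes:
Stavanger → Hamar → Bergen: 5 + 1 = 6
Stavanger → Drammen → Ålesund → Hamar → Bergen: 4 + 1 + 2 + 1 = 8
Stavanger → Trondheim → Bergen: 7 + 3 = 10
The minimum is 6 km.

6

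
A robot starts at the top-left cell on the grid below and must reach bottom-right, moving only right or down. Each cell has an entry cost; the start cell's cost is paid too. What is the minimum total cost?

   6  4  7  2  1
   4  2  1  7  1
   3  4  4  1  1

Cheapest: r0c0 -> r0c1 -> r1c1 -> r1c2 -> r2c2 -> r2c3 -> r2c4
  6 + 4 + 2 + 1 + 4 + 1 + 1 = 19

19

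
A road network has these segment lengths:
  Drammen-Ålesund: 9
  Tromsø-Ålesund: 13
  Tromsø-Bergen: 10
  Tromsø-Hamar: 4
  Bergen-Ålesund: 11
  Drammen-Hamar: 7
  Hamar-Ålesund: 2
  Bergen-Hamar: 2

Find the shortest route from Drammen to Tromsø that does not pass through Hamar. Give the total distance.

Candidate routes:
Drammen-Ålesund-Bergen-Tromsø: 9 + 11 + 10 = 30
Drammen-Ålesund-Tromsø: 9 + 13 = 22
Shortest: 22.

22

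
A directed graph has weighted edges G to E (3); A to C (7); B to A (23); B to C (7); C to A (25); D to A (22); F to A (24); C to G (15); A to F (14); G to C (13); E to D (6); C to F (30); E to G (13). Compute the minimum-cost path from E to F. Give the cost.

Paths from E to F:
E -> G -> C -> A -> F: 13 + 13 + 25 + 14 = 65
E -> D -> A -> F: 6 + 22 + 14 = 42
E -> G -> C -> F: 13 + 13 + 30 = 56
E -> D -> A -> C -> F: 6 + 22 + 7 + 30 = 65
Best route has total 42.

42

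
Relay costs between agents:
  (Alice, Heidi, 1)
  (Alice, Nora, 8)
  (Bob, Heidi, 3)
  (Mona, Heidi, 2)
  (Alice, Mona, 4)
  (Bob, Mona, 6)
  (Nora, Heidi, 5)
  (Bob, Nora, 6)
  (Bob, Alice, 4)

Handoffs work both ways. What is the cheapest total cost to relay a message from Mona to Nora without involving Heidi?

Candidate routes:
Mona - Bob - Nora: 6 + 6 = 12
Mona - Alice - Nora: 4 + 8 = 12
Mona - Bob - Alice - Nora: 6 + 4 + 8 = 18
Mona - Alice - Bob - Nora: 4 + 4 + 6 = 14
Best route has total 12.

12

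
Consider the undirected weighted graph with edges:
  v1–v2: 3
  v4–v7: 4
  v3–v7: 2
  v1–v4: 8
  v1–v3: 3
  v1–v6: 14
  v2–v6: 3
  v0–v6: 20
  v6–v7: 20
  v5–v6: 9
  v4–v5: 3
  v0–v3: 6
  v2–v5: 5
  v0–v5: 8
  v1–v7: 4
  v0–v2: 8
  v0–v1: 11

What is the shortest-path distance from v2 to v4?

8

Some routes from v2 to v4:
v2 → v0 → v5 → v4: 8 + 8 + 3 = 19
v2 → v6 → v5 → v4: 3 + 9 + 3 = 15
v2 → v1 → v7 → v4: 3 + 4 + 4 = 11
v2 → v1 → v3 → v7 → v4: 3 + 3 + 2 + 4 = 12
v2 → v1 → v4: 3 + 8 = 11
v2 → v5 → v4: 5 + 3 = 8
Best route has total 8.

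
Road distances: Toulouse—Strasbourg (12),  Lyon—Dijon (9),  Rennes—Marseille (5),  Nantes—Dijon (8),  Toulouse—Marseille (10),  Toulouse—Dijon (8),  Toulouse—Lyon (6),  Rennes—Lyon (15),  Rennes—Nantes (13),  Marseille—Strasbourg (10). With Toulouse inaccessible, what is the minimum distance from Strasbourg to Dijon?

36

Candidate routes:
Strasbourg → Marseille → Rennes → Nantes → Dijon: 10 + 5 + 13 + 8 = 36
Strasbourg → Marseille → Rennes → Lyon → Dijon: 10 + 5 + 15 + 9 = 39
Shortest: 36.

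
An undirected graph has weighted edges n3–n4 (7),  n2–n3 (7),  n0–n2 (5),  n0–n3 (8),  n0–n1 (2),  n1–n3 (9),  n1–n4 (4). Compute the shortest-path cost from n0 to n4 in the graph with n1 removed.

Candidate routes:
n0→n2→n3→n4: 5 + 7 + 7 = 19
n0→n3→n4: 8 + 7 = 15
Best route has total 15.

15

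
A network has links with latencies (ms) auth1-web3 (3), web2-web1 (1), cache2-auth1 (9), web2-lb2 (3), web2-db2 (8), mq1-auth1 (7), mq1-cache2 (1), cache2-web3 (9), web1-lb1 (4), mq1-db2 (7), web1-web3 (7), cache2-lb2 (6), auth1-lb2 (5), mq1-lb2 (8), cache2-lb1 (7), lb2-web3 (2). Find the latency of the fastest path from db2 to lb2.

11

Some routes from db2 to lb2:
db2 -> mq1 -> cache2 -> lb2: 7 + 1 + 6 = 14
db2 -> web2 -> web1 -> web3 -> lb2: 8 + 1 + 7 + 2 = 18
db2 -> mq1 -> auth1 -> lb2: 7 + 7 + 5 = 19
db2 -> mq1 -> lb2: 7 + 8 = 15
db2 -> web2 -> lb2: 8 + 3 = 11
db2 -> mq1 -> auth1 -> web3 -> lb2: 7 + 7 + 3 + 2 = 19
The minimum is 11 ms.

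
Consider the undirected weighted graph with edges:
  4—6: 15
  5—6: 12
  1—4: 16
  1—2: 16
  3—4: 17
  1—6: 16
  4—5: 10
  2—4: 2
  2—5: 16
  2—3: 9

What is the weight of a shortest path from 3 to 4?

Checking several routes:
3→2→5→4: 9 + 16 + 10 = 35
3→2→1→6→4: 9 + 16 + 16 + 15 = 56
3→4: 17
3→2→1→4: 9 + 16 + 16 = 41
3→2→4: 9 + 2 = 11
3→2→5→6→4: 9 + 16 + 12 + 15 = 52
Shortest: 11.

11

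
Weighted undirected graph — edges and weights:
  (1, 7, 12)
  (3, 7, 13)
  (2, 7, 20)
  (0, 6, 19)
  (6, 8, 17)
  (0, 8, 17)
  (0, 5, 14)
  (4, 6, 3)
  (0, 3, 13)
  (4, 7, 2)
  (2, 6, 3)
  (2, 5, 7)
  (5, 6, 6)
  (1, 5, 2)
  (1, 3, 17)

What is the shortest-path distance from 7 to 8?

22

A few of the 7→8 routes:
7→2→6→8: 20 + 3 + 17 = 40
7→1→5→6→8: 12 + 2 + 6 + 17 = 37
7→4→6→8: 2 + 3 + 17 = 22
Best route has total 22.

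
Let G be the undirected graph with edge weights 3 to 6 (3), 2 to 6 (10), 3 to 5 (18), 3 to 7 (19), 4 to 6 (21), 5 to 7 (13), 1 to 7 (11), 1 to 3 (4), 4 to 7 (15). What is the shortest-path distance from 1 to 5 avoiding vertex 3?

Routes from 1 to 5 avoiding 3:
1→7→5: 11 + 13 = 24
The minimum is 24.

24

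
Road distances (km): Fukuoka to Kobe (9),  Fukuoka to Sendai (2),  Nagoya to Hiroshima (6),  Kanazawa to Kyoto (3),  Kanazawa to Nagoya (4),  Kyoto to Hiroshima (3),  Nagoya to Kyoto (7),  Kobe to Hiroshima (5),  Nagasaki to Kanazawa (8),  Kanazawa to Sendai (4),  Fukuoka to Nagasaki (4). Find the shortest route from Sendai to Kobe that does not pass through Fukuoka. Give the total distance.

Some routes from Sendai to Kobe avoiding Fukuoka:
Sendai→Kanazawa→Nagoya→Kyoto→Hiroshima→Kobe: 4 + 4 + 7 + 3 + 5 = 23
Sendai→Kanazawa→Kyoto→Hiroshima→Kobe: 4 + 3 + 3 + 5 = 15
Sendai→Kanazawa→Nagoya→Hiroshima→Kobe: 4 + 4 + 6 + 5 = 19
Shortest: 15 km.

15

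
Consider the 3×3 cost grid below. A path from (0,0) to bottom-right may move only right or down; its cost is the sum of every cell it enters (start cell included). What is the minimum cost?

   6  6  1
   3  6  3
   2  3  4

Take (0,0)→(1,0)→(2,0)→(2,1)→(2,2) for a total of 6 + 3 + 2 + 3 + 4 = 18.
For comparison, the top-then-right route costs 20.

18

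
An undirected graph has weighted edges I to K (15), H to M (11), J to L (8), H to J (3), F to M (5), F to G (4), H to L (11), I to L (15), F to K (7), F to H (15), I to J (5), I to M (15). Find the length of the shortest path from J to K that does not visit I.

25

A few of the J→K routes:
J→H→M→F→K: 3 + 11 + 5 + 7 = 26
J→L→H→F→K: 8 + 11 + 15 + 7 = 41
J→H→F→K: 3 + 15 + 7 = 25
The minimum is 25.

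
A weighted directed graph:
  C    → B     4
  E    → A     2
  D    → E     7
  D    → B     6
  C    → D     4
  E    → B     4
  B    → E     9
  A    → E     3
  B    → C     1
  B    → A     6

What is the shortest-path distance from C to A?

10

Some routes from C to A:
C - D - E - A: 4 + 7 + 2 = 13
C - D - B - A: 4 + 6 + 6 = 16
C - B - E - A: 4 + 9 + 2 = 15
C - B - A: 4 + 6 = 10
The minimum is 10.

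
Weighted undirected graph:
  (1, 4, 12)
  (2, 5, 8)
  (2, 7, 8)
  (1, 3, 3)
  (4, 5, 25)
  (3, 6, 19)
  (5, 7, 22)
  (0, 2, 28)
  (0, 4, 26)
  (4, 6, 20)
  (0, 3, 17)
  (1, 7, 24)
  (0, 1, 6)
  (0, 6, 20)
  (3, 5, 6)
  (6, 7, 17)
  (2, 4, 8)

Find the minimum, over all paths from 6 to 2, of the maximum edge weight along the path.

17

Checking several routes:
6 -> 7 -> 2: max(17, 8) = 17
6 -> 4 -> 2: max(20, 8) = 20
6 -> 3 -> 1 -> 4 -> 2: max(19, 3, 12, 8) = 19
6 -> 3 -> 5 -> 2: max(19, 6, 8) = 19
6 -> 3 -> 0 -> 1 -> 4 -> 2: max(19, 17, 6, 12, 8) = 19
Smallest bottleneck: 17.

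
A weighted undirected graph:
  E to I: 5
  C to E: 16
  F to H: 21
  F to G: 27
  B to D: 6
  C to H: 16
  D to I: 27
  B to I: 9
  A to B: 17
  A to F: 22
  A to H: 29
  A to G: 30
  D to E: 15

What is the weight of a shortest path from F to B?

39

A few of the F→B routes:
F→H→C→E→D→B: 21 + 16 + 16 + 15 + 6 = 74
F→H→C→E→I→B: 21 + 16 + 16 + 5 + 9 = 67
F→H→A→B: 21 + 29 + 17 = 67
F→A→B: 22 + 17 = 39
Best route has total 39.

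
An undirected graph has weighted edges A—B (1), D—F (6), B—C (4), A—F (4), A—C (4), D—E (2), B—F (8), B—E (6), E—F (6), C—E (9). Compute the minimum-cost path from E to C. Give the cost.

Comparing a few candidate routes:
E -> B -> C: 6 + 4 = 10
E -> B -> A -> C: 6 + 1 + 4 = 11
E -> F -> A -> C: 6 + 4 + 4 = 14
E -> F -> A -> B -> C: 6 + 4 + 1 + 4 = 15
E -> C: 9
Shortest: 9.

9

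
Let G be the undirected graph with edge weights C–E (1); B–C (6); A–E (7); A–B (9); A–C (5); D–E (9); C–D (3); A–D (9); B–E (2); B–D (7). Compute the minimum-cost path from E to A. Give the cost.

Comparing a few candidate routes:
E → A: 7
E → C → A: 1 + 5 = 6
E → B → A: 2 + 9 = 11
The minimum is 6.

6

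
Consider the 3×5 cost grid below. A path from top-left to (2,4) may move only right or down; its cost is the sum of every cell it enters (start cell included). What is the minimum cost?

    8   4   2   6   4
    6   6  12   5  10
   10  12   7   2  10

Path r0c0 → r0c1 → r0c2 → r0c3 → r1c3 → r2c3 → r2c4: 8 + 4 + 2 + 6 + 5 + 2 + 10 = 37.
(Top row then right column would cost 44.)

37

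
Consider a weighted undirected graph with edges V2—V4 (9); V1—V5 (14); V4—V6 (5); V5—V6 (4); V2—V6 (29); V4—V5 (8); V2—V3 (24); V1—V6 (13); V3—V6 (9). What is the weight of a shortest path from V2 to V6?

14

Routes from V2 to V6:
V2 → V4 → V5 → V6: 9 + 8 + 4 = 21
V2 → V4 → V5 → V1 → V6: 9 + 8 + 14 + 13 = 44
V2 → V3 → V6: 24 + 9 = 33
V2 → V6: 29
V2 → V4 → V6: 9 + 5 = 14
Shortest: 14.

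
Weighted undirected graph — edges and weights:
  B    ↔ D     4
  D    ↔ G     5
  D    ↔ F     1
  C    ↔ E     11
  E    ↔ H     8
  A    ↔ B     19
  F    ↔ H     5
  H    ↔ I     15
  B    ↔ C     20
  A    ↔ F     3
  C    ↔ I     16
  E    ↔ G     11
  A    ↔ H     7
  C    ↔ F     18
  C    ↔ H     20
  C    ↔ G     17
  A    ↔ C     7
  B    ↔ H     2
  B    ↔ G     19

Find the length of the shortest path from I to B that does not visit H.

31

A few of the I→B routes:
I -> C -> A -> F -> D -> B: 16 + 7 + 3 + 1 + 4 = 31
I -> C -> A -> B: 16 + 7 + 19 = 42
I -> C -> F -> D -> B: 16 + 18 + 1 + 4 = 39
I -> C -> G -> D -> B: 16 + 17 + 5 + 4 = 42
I -> C -> B: 16 + 20 = 36
I -> C -> E -> G -> D -> B: 16 + 11 + 11 + 5 + 4 = 47
The minimum is 31.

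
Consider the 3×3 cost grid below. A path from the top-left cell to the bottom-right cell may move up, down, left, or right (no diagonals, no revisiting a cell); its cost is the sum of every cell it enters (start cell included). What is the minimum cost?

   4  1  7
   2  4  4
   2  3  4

15

Best path: [0,0]→[1,0]→[2,0]→[2,1]→[2,2]
Cost: 4 + 2 + 2 + 3 + 4 = 15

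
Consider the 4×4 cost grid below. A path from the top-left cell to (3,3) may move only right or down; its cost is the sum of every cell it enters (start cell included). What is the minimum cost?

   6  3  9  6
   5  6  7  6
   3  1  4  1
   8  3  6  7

27

One optimal route is [0,0] [1,0] [2,0] [2,1] [2,2] [2,3] [3,3].
Its cost is 6 + 5 + 3 + 1 + 4 + 1 + 7 = 27.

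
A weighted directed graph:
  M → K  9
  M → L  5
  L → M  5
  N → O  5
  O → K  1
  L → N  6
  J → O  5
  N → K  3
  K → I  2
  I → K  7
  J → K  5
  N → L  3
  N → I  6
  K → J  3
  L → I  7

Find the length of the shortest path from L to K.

9

Candidate routes:
L → N → K: 6 + 3 = 9
L → M → K: 5 + 9 = 14
L → I → K: 7 + 7 = 14
L → N → I → K: 6 + 6 + 7 = 19
L → N → O → K: 6 + 5 + 1 = 12
Best route has total 9.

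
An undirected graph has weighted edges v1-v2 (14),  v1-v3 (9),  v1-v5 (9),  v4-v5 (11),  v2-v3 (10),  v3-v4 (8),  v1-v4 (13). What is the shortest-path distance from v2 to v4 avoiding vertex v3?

27

Routes from v2 to v4 avoiding v3:
v2→v1→v5→v4: 14 + 9 + 11 = 34
v2→v1→v4: 14 + 13 = 27
The minimum is 27.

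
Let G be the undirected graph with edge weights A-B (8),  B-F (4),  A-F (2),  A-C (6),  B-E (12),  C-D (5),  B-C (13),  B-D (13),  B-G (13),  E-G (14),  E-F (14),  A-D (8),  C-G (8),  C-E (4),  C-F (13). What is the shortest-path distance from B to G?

Comparing a few candidate routes:
B → G: 13
B → C → G: 13 + 8 = 21
B → A → C → G: 8 + 6 + 8 = 22
B → F → A → C → G: 4 + 2 + 6 + 8 = 20
B → E → C → G: 12 + 4 + 8 = 24
B → F → C → G: 4 + 13 + 8 = 25
Shortest: 13.

13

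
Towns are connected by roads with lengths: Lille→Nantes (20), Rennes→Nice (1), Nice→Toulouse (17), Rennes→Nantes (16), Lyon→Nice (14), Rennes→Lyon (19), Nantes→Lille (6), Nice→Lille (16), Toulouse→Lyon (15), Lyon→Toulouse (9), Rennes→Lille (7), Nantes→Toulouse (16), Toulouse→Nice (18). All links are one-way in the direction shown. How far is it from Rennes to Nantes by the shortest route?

16

Candidate routes:
Rennes → Lyon → Nice → Lille → Nantes: 19 + 14 + 16 + 20 = 69
Rennes → Nice → Lille → Nantes: 1 + 16 + 20 = 37
Rennes → Lyon → Toulouse → Nice → Lille → Nantes: 19 + 9 + 18 + 16 + 20 = 82
Rennes → Lille → Nantes: 7 + 20 = 27
Rennes → Nantes: 16
Shortest: 16.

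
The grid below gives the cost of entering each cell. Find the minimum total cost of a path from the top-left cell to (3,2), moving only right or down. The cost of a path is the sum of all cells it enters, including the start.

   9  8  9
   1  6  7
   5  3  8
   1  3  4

Cheapest: r0c0 → r1c0 → r2c0 → r3c0 → r3c1 → r3c2
  9 + 1 + 5 + 1 + 3 + 4 = 23
For comparison, the top-then-right route costs 45.

23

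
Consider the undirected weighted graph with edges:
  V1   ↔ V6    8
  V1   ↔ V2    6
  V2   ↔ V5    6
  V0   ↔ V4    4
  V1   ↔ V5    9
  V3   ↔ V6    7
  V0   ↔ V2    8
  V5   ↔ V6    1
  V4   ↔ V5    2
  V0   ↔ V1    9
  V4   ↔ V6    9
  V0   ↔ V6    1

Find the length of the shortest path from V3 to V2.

14

A few of the V3→V2 routes:
V3→V6→V0→V4→V5→V2: 7 + 1 + 4 + 2 + 6 = 20
V3→V6→V0→V2: 7 + 1 + 8 = 16
V3→V6→V1→V2: 7 + 8 + 6 = 21
V3→V6→V5→V2: 7 + 1 + 6 = 14
Best route has total 14.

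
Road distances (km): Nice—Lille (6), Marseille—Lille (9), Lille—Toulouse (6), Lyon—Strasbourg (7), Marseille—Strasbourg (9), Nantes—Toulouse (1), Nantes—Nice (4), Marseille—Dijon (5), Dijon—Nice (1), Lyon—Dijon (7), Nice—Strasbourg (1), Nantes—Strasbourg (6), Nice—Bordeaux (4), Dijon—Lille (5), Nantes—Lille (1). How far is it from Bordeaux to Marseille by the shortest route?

Checking several routes:
Bordeaux-Nice-Strasbourg-Marseille: 4 + 1 + 9 = 14
Bordeaux-Nice-Dijon-Marseille: 4 + 1 + 5 = 10
Bordeaux-Nice-Nantes-Lille-Marseille: 4 + 4 + 1 + 9 = 18
Shortest: 10 km.

10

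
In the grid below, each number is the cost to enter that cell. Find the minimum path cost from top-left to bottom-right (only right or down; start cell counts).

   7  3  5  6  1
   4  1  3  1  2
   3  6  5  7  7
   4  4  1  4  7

31

One optimal route is (0,0)→(0,1)→(1,1)→(1,2)→(1,3)→(1,4)→(2,4)→(3,4).
Its cost is 7 + 3 + 1 + 3 + 1 + 2 + 7 + 7 = 31.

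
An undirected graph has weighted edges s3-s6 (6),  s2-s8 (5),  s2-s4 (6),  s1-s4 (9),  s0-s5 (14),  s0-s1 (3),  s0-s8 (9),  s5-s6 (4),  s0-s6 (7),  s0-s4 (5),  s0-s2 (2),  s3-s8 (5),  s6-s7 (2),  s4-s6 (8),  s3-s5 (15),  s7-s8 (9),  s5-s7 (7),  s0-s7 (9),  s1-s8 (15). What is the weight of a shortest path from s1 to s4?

8

Some routes from s1 to s4:
s1 -> s0 -> s4: 3 + 5 = 8
s1 -> s4: 9
s1 -> s0 -> s2 -> s4: 3 + 2 + 6 = 11
Best route has total 8.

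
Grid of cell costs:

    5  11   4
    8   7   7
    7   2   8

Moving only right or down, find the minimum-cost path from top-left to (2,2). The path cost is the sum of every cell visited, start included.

Cheapest: (0,0) (1,0) (1,1) (2,1) (2,2)
  5 + 8 + 7 + 2 + 8 = 30
(Top row then right column would cost 35.)

30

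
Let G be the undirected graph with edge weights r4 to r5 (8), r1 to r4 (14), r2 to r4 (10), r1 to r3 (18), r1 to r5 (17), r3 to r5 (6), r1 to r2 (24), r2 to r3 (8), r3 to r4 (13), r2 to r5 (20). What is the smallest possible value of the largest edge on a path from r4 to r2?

Some routes from r4 to r2:
r4-r5-r3-r2: max(8, 6, 8) = 8
r4-r3-r2: max(13, 8) = 13
r4-r2: max(10) = 10
Best route has worst link 8.

8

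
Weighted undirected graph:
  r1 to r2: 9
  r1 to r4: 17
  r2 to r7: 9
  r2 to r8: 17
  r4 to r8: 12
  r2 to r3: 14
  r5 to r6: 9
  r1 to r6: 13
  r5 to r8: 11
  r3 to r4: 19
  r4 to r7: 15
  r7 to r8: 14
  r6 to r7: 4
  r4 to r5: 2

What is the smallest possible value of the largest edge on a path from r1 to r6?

Checking several routes:
r1 -> r6: max(13) = 13
r1 -> r2 -> r7 -> r8 -> r4 -> r5 -> r6: max(9, 9, 14, 12, 2, 9) = 14
r1 -> r2 -> r7 -> r6: max(9, 9, 4) = 9
Best route has worst link 9.

9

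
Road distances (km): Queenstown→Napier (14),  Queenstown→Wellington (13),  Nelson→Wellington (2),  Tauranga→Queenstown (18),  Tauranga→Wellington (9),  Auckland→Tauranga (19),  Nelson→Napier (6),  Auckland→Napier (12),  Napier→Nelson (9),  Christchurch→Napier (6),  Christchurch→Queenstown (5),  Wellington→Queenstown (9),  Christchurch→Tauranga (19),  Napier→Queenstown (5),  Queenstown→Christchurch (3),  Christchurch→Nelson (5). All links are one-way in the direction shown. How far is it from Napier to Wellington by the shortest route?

Routes from Napier to Wellington:
Napier → Queenstown → Christchurch → Tauranga → Wellington: 5 + 3 + 19 + 9 = 36
Napier → Queenstown → Christchurch → Nelson → Wellington: 5 + 3 + 5 + 2 = 15
Napier → Nelson → Wellington: 9 + 2 = 11
Napier → Queenstown → Wellington: 5 + 13 = 18
Shortest: 11 km.

11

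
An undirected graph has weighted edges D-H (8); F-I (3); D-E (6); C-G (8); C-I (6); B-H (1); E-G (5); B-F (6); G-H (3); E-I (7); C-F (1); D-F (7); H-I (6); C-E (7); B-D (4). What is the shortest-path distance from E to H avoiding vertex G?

Checking several routes:
E → D → B → H: 6 + 4 + 1 = 11
E → I → H: 7 + 6 = 13
E → C → F → I → H: 7 + 1 + 3 + 6 = 17
E → D → H: 6 + 8 = 14
E → C → F → B → H: 7 + 1 + 6 + 1 = 15
Shortest: 11.

11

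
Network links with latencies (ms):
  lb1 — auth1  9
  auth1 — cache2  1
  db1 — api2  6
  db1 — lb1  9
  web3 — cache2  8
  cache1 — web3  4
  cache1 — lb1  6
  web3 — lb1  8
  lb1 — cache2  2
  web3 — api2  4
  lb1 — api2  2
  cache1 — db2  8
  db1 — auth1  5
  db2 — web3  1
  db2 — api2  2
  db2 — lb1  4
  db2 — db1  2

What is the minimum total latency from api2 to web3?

Some routes from api2 to web3:
api2 → db2 → web3: 2 + 1 = 3
api2 → web3: 4
api2 → lb1 → db2 → web3: 2 + 4 + 1 = 7
Best route has total 3 ms.

3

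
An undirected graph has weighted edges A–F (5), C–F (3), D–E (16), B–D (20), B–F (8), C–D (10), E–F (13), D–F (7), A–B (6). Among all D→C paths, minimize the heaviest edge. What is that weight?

Candidate routes:
D→B→F→C: max(20, 8, 3) = 20
D→E→F→C: max(16, 13, 3) = 16
D→B→A→F→C: max(20, 6, 5, 3) = 20
D→F→C: max(7, 3) = 7
D→C: max(10) = 10
Best route has worst link 7.

7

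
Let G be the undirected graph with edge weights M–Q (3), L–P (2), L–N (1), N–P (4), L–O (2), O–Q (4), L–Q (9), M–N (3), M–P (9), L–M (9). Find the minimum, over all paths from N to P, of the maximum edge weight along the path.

Checking several routes:
N - M - L - P: max(3, 9, 2) = 9
N - M - Q - L - P: max(3, 3, 9, 2) = 9
N - P: max(4) = 4
N - L - P: max(1, 2) = 2
N - M - P: max(3, 9) = 9
N - M - Q - O - L - P: max(3, 3, 4, 2, 2) = 4
The minimum achievable maximum is 2.

2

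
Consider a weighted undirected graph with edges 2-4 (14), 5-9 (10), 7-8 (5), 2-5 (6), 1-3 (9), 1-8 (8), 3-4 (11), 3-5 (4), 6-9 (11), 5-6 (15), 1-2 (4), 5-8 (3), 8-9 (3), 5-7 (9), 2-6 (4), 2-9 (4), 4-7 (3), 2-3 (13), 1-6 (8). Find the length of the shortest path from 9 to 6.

A few of the 9→6 routes:
9-2-1-6: 4 + 4 + 8 = 16
9-2-6: 4 + 4 = 8
9-6: 11
Best route has total 8.

8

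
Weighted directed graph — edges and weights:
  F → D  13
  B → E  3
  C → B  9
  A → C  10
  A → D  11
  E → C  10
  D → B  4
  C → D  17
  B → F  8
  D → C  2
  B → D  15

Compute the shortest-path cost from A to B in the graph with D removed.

19

Routes from A to B avoiding D:
A - C - B: 10 + 9 = 19
Best route has total 19.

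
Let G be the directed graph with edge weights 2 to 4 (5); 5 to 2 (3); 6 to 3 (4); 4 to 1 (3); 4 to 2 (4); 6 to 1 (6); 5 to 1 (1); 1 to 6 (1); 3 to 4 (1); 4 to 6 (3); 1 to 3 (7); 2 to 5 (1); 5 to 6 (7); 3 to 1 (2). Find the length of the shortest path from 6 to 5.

10

Routes from 6 to 5:
6 - 3 - 4 - 2 - 5: 4 + 1 + 4 + 1 = 10
6 - 1 - 3 - 4 - 2 - 5: 6 + 7 + 1 + 4 + 1 = 19
The minimum is 10.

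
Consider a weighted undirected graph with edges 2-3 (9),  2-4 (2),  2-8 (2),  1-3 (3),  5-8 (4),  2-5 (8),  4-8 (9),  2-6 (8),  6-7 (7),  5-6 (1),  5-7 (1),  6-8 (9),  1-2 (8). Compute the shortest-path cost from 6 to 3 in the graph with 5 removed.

17

Some routes from 6 to 3 avoiding 5:
6 -> 8 -> 2 -> 3: 9 + 2 + 9 = 20
6 -> 2 -> 3: 8 + 9 = 17
6 -> 2 -> 1 -> 3: 8 + 8 + 3 = 19
The minimum is 17.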